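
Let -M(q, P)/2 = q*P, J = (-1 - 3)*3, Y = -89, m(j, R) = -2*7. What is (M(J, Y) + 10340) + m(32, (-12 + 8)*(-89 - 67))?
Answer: 8190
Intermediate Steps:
m(j, R) = -14
J = -12 (J = -4*3 = -12)
M(q, P) = -2*P*q (M(q, P) = -2*q*P = -2*P*q)
(M(J, Y) + 10340) + m(32, (-12 + 8)*(-89 - 67)) = (-2*(-89)*(-12) + 10340) - 14 = (-2136 + 10340) - 14 = 8204 - 14 = 8190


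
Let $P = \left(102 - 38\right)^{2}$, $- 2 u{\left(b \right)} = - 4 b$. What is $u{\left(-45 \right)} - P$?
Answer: $-4186$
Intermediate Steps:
$u{\left(b \right)} = 2 b$ ($u{\left(b \right)} = - \frac{\left(-4\right) b}{2} = 2 b$)
$P = 4096$ ($P = 64^{2} = 4096$)
$u{\left(-45 \right)} - P = 2 \left(-45\right) - 4096 = -90 - 4096 = -4186$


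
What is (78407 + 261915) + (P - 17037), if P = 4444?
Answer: 327729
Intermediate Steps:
(78407 + 261915) + (P - 17037) = (78407 + 261915) + (4444 - 17037) = 340322 - 12593 = 327729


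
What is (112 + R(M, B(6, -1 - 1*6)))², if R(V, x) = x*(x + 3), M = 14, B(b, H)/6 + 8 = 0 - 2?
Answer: 12475024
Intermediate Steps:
B(b, H) = -60 (B(b, H) = -48 + 6*(0 - 2) = -48 + 6*(-2) = -48 - 12 = -60)
R(V, x) = x*(3 + x)
(112 + R(M, B(6, -1 - 1*6)))² = (112 - 60*(3 - 60))² = (112 - 60*(-57))² = (112 + 3420)² = 3532² = 12475024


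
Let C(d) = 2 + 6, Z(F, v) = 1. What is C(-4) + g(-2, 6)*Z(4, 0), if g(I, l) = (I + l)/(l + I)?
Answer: 9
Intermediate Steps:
g(I, l) = 1 (g(I, l) = (I + l)/(I + l) = 1)
C(d) = 8
C(-4) + g(-2, 6)*Z(4, 0) = 8 + 1*1 = 8 + 1 = 9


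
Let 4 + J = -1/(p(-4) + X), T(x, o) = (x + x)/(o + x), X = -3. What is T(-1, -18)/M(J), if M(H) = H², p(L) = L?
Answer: 98/13851 ≈ 0.0070753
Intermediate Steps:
T(x, o) = 2*x/(o + x) (T(x, o) = (2*x)/(o + x) = 2*x/(o + x))
J = -27/7 (J = -4 - 1/(-4 - 3) = -4 - 1/(-7) = -4 - 1*(-⅐) = -4 + ⅐ = -27/7 ≈ -3.8571)
T(-1, -18)/M(J) = (2*(-1)/(-18 - 1))/((-27/7)²) = (2*(-1)/(-19))/(729/49) = (2*(-1)*(-1/19))*(49/729) = (2/19)*(49/729) = 98/13851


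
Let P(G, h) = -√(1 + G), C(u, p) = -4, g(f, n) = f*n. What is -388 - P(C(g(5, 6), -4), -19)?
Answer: -388 + I*√3 ≈ -388.0 + 1.732*I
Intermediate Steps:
-388 - P(C(g(5, 6), -4), -19) = -388 - (-1)*√(1 - 4) = -388 - (-1)*√(-3) = -388 - (-1)*I*√3 = -388 + I*√3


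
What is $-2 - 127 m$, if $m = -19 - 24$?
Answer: $5459$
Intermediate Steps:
$m = -43$ ($m = -19 - 24 = -43$)
$-2 - 127 m = -2 - -5461 = -2 + 5461 = 5459$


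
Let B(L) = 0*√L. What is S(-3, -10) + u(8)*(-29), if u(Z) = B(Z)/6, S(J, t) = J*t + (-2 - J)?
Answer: 31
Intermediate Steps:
S(J, t) = -2 - J + J*t
B(L) = 0
u(Z) = 0 (u(Z) = 0/6 = 0*(⅙) = 0)
S(-3, -10) + u(8)*(-29) = (-2 - 1*(-3) - 3*(-10)) + 0*(-29) = (-2 + 3 + 30) + 0 = 31 + 0 = 31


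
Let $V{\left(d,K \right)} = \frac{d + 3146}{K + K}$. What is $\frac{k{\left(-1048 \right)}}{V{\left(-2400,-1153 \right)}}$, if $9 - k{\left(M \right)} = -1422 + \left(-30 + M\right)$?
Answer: $- \frac{2892877}{373} \approx -7755.7$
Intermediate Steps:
$V{\left(d,K \right)} = \frac{3146 + d}{2 K}$
$k{\left(M \right)} = 1461 - M$ ($k{\left(M \right)} = 9 - \left(-1422 + \left(-30 + M\right)\right) = 9 - \left(-1452 + M\right) = 1461 - M$)
$\frac{k{\left(-1048 \right)}}{V{\left(-2400,-1153 \right)}} = \frac{1461 - -1048}{\frac{1}{2} \frac{1}{-1153} \left(3146 - 2400\right)} = \frac{1461 + 1048}{\frac{1}{2} \left(- \frac{1}{1153}\right) 746} = \frac{2509}{- \frac{373}{1153}} = 2509 \left(- \frac{1153}{373}\right) = - \frac{2892877}{373}$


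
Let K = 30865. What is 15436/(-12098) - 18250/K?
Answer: -69722064/37340477 ≈ -1.8672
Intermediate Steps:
15436/(-12098) - 18250/K = 15436/(-12098) - 18250/30865 = 15436*(-1/12098) - 18250*1/30865 = -7718/6049 - 3650/6173 = -69722064/37340477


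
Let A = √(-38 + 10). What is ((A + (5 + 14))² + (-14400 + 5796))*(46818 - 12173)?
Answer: -286548795 + 2633020*I*√7 ≈ -2.8655e+8 + 6.9663e+6*I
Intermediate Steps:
A = 2*I*√7 (A = √(-28) = 2*I*√7 ≈ 5.2915*I)
((A + (5 + 14))² + (-14400 + 5796))*(46818 - 12173) = ((2*I*√7 + (5 + 14))² + (-14400 + 5796))*(46818 - 12173) = ((2*I*√7 + 19)² - 8604)*34645 = ((19 + 2*I*√7)² - 8604)*34645 = (-8604 + (19 + 2*I*√7)²)*34645 = -298085580 + 34645*(19 + 2*I*√7)²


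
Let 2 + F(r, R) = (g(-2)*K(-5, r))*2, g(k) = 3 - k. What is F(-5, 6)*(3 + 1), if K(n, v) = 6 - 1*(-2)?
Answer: 312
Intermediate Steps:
K(n, v) = 8 (K(n, v) = 6 + 2 = 8)
F(r, R) = 78 (F(r, R) = -2 + ((3 - 1*(-2))*8)*2 = -2 + ((3 + 2)*8)*2 = -2 + (5*8)*2 = -2 + 40*2 = -2 + 80 = 78)
F(-5, 6)*(3 + 1) = 78*(3 + 1) = 78*4 = 312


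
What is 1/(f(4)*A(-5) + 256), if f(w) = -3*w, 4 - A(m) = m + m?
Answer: 1/88 ≈ 0.011364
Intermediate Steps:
A(m) = 4 - 2*m (A(m) = 4 - (m + m) = 4 - 2*m)
1/(f(4)*A(-5) + 256) = 1/((-3*4)*(4 - 2*(-5)) + 256) = 1/(-12*(4 + 10) + 256) = 1/(-12*14 + 256) = 1/(-168 + 256) = 1/88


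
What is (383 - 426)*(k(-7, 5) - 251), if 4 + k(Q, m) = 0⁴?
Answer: 10965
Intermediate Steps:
k(Q, m) = -4 (k(Q, m) = -4 + 0⁴ = -4 + 0 = -4)
(383 - 426)*(k(-7, 5) - 251) = (383 - 426)*(-4 - 251) = -43*(-255) = 10965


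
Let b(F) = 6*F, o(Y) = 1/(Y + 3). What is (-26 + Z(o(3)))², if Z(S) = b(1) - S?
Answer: 14641/36 ≈ 406.69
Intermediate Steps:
o(Y) = 1/(3 + Y)
Z(S) = 6 - S (Z(S) = 6*1 - S = 6 - S)
(-26 + Z(o(3)))² = (-26 + (6 - 1/(3 + 3)))² = (-26 + (6 - 1/6))² = (-26 + (6 - 1*⅙))² = (-26 + (6 - ⅙))² = (-26 + 35/6)² = (-121/6)² = 14641/36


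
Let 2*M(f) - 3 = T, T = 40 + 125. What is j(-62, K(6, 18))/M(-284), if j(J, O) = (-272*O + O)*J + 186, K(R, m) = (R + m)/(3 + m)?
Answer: 67859/294 ≈ 230.81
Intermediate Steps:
K(R, m) = (R + m)/(3 + m)
T = 165
j(J, O) = 186 - 271*J*O (j(J, O) = (-271*O)*J + 186 = -271*J*O + 186 = 186 - 271*J*O)
M(f) = 84 (M(f) = 3/2 + (½)*165 = 3/2 + 165/2 = 84)
j(-62, K(6, 18))/M(-284) = (186 - 271*(-62)*(6 + 18)/(3 + 18))/84 = (186 - 271*(-62)*24/21)*(1/84) = (186 - 271*(-62)*(1/21)*24)*(1/84) = (186 - 271*(-62)*8/7)*(1/84) = (186 + 134416/7)*(1/84) = (135718/7)*(1/84) = 67859/294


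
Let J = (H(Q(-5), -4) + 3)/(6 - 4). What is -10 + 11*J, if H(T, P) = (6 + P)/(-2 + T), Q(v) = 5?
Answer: 61/6 ≈ 10.167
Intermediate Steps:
H(T, P) = (6 + P)/(-2 + T)
J = 11/6 (J = ((6 - 4)/(-2 + 5) + 3)/(6 - 4) = (2/3 + 3)/2 = ((⅓)*2 + 3)*(½) = (⅔ + 3)*(½) = (11/3)*(½) = 11/6 ≈ 1.8333)
-10 + 11*J = -10 + 11*(11/6) = -10 + 121/6 = 61/6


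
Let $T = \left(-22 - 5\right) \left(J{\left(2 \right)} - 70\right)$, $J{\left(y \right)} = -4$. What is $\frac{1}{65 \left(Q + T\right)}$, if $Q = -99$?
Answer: $\frac{1}{123435} \approx 8.1014 \cdot 10^{-6}$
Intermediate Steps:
$T = 1998$ ($T = \left(-22 - 5\right) \left(-4 - 70\right) = \left(-27\right) \left(-74\right) = 1998$)
$\frac{1}{65 \left(Q + T\right)} = \frac{1}{65 \left(-99 + 1998\right)} = \frac{1}{65 \cdot 1899} = \frac{1}{123435}$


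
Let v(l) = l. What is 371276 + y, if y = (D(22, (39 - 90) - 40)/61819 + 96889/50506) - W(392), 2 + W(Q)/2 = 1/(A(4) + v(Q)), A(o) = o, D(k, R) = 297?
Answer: 57381770997661400/154550405493 ≈ 3.7128e+5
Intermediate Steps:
W(Q) = -4 + 2/(4 + Q)
y = 914647842332/154550405493 (y = (297/61819 + 96889/50506) - 2*(-7 - 2*392)/(4 + 392) = (297*(1/61819) + 96889*(1/50506)) - 2*(-7 - 784)/396 = (297/61819 + 96889/50506) - 2*(-791)/396 = 6004581373/3122230414 - 1*(-791/198) = 6004581373/3122230414 + 791/198 = 914647842332/154550405493 ≈ 5.9181)
371276 + y = 371276 + 914647842332/154550405493 = 57381770997661400/154550405493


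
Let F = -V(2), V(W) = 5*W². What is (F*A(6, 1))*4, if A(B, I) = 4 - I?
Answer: -240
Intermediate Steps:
F = -20 (F = -5*2² = -5*4 = -1*20 = -20)
(F*A(6, 1))*4 = -20*(4 - 1*1)*4 = -20*(4 - 1)*4 = -20*3*4 = -60*4 = -240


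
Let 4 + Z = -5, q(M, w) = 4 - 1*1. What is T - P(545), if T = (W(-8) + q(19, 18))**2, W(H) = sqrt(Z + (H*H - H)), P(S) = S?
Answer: -473 + 18*sqrt(7) ≈ -425.38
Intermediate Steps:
q(M, w) = 3 (q(M, w) = 4 - 1 = 3)
Z = -9 (Z = -4 - 5 = -9)
W(H) = sqrt(-9 + H**2 - H) (W(H) = sqrt(-9 + (H*H - H)) = sqrt(-9 + (H**2 - H)) = sqrt(-9 + H**2 - H))
T = (3 + 3*sqrt(7))**2 (T = (sqrt(-9 + (-8)**2 - 1*(-8)) + 3)**2 = (sqrt(-9 + 64 + 8) + 3)**2 = (sqrt(63) + 3)**2 = (3*sqrt(7) + 3)**2 = (3 + 3*sqrt(7))**2 ≈ 119.62)
T - P(545) = (72 + 18*sqrt(7)) - 1*545 = (72 + 18*sqrt(7)) - 545 = -473 + 18*sqrt(7)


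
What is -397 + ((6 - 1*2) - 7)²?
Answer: -388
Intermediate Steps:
-397 + ((6 - 1*2) - 7)² = -397 + ((6 - 2) - 7)² = -397 + (4 - 7)² = -397 + (-3)² = -397 + 9 = -388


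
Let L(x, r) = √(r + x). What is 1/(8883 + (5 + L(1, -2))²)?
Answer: 8907/79334749 - 10*I/79334749 ≈ 0.00011227 - 1.2605e-7*I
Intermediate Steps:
1/(8883 + (5 + L(1, -2))²) = 1/(8883 + (5 + √(-2 + 1))²) = 1/(8883 + (5 + √(-1))²) = 1/(8883 + (5 + I)²)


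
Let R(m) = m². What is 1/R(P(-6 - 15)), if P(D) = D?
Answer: 1/441 ≈ 0.0022676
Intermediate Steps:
1/R(P(-6 - 15)) = 1/((-6 - 15)²) = 1/((-21)²) = 1/441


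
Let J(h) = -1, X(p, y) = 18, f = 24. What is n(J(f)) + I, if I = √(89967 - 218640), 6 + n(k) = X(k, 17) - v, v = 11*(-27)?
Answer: 309 + 87*I*√17 ≈ 309.0 + 358.71*I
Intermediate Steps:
v = -297
n(k) = 309 (n(k) = -6 + (18 - 1*(-297)) = -6 + (18 + 297) = -6 + 315 = 309)
I = 87*I*√17 (I = √(-128673) = 87*I*√17 ≈ 358.71*I)
n(J(f)) + I = 309 + 87*I*√17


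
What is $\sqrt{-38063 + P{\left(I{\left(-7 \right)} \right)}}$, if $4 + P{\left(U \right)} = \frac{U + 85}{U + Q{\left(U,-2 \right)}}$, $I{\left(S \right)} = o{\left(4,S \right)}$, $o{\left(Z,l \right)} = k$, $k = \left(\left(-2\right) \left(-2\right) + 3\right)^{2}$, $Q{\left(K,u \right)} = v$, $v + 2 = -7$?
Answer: $\frac{i \sqrt{3806365}}{10} \approx 195.1 i$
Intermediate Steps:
$v = -9$ ($v = -2 - 7 = -9$)
$Q{\left(K,u \right)} = -9$
$k = 49$ ($k = \left(4 + 3\right)^{2} = 7^{2} = 49$)
$o{\left(Z,l \right)} = 49$
$I{\left(S \right)} = 49$
$P{\left(U \right)} = -4 + \frac{85 + U}{-9 + U}$ ($P{\left(U \right)} = -4 + \frac{U + 85}{U - 9} = -4 + \frac{85 + U}{-9 + U}$)
$\sqrt{-38063 + P{\left(I{\left(-7 \right)} \right)}} = \sqrt{-38063 + \frac{121 - 147}{-9 + 49}} = \sqrt{-38063 + \frac{121 - 147}{40}} = \sqrt{-38063 + \frac{1}{40} \left(-26\right)} = \sqrt{-38063 - \frac{13}{20}} = \sqrt{- \frac{761273}{20}} = \frac{i \sqrt{3806365}}{10}$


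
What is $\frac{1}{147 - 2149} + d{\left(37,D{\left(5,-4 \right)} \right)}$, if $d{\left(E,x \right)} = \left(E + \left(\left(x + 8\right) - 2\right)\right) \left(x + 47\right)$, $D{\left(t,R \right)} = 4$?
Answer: $\frac{4798793}{2002} \approx 2397.0$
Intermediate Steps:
$d{\left(E,x \right)} = \left(47 + x\right) \left(6 + E + x\right)$ ($d{\left(E,x \right)} = \left(E + \left(\left(8 + x\right) - 2\right)\right) \left(47 + x\right) = \left(E + \left(6 + x\right)\right) \left(47 + x\right) = \left(6 + E + x\right) \left(47 + x\right) = \left(47 + x\right) \left(6 + E + x\right)$)
$\frac{1}{147 - 2149} + d{\left(37,D{\left(5,-4 \right)} \right)} = \frac{1}{147 - 2149} + \left(282 + 4^{2} + 47 \cdot 37 + 53 \cdot 4 + 37 \cdot 4\right) = \frac{1}{-2002} + \left(282 + 16 + 1739 + 212 + 148\right) = - \frac{1}{2002} + 2397 = \frac{4798793}{2002}$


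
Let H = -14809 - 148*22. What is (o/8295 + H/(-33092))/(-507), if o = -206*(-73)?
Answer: -49806667/10705427460 ≈ -0.0046525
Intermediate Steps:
o = 15038
H = -18065 (H = -14809 - 3256 = -18065)
(o/8295 + H/(-33092))/(-507) = (15038/8295 - 18065/(-33092))/(-507) = (15038*(1/8295) - 18065*(-1/33092))*(-1/507) = (15038/8295 + 18065/33092)*(-1/507) = (647486671/274498140)*(-1/507) = -49806667/10705427460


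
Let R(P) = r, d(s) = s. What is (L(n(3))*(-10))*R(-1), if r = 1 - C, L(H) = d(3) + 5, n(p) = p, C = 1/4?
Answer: -60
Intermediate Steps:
C = 1/4 (C = 1*(1/4) = 1/4 ≈ 0.25000)
L(H) = 8 (L(H) = 3 + 5 = 8)
r = 3/4 (r = 1 - 1*1/4 = 1 - 1/4 = 3/4 ≈ 0.75000)
R(P) = 3/4
(L(n(3))*(-10))*R(-1) = (8*(-10))*(3/4) = -80*3/4 = -60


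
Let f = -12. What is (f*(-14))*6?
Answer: 1008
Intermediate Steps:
(f*(-14))*6 = -12*(-14)*6 = 168*6 = 1008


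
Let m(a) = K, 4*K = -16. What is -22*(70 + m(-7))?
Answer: -1452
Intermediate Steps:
K = -4 (K = (¼)*(-16) = -4)
m(a) = -4
-22*(70 + m(-7)) = -22*(70 - 4) = -22*66 = -1452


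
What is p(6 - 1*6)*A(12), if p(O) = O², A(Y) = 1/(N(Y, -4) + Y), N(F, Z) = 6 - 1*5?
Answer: 0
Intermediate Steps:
N(F, Z) = 1 (N(F, Z) = 6 - 5 = 1)
A(Y) = 1/(1 + Y)
p(6 - 1*6)*A(12) = (6 - 1*6)²/(1 + 12) = (6 - 6)²/13 = 0²*(1/13) = 0*(1/13) = 0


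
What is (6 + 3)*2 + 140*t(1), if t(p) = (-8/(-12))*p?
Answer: 334/3 ≈ 111.33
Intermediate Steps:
t(p) = 2*p/3 (t(p) = (-8*(-1/12))*p = 2*p/3)
(6 + 3)*2 + 140*t(1) = (6 + 3)*2 + 140*((⅔)*1) = 9*2 + 140*(⅔) = 18 + 280/3 = 334/3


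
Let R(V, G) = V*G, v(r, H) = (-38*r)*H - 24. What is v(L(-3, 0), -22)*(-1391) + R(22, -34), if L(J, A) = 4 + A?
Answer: -4618868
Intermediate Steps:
v(r, H) = -24 - 38*H*r (v(r, H) = -38*H*r - 24 = -24 - 38*H*r)
R(V, G) = G*V
v(L(-3, 0), -22)*(-1391) + R(22, -34) = (-24 - 38*(-22)*(4 + 0))*(-1391) - 34*22 = (-24 - 38*(-22)*4)*(-1391) - 748 = (-24 + 3344)*(-1391) - 748 = 3320*(-1391) - 748 = -4618120 - 748 = -4618868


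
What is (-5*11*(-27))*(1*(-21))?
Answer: -31185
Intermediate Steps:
(-5*11*(-27))*(1*(-21)) = -55*(-27)*(-21) = 1485*(-21) = -31185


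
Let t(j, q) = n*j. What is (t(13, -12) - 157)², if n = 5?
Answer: 8464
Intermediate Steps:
t(j, q) = 5*j
(t(13, -12) - 157)² = (5*13 - 157)² = (65 - 157)² = (-92)² = 8464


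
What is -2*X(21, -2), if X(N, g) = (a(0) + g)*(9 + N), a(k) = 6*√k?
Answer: 120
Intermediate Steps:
X(N, g) = g*(9 + N) (X(N, g) = (6*√0 + g)*(9 + N) = (6*0 + g)*(9 + N) = (0 + g)*(9 + N) = g*(9 + N))
-2*X(21, -2) = -(-4)*(9 + 21) = -(-4)*30 = -2*(-60) = 120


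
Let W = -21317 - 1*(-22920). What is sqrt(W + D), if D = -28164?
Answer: I*sqrt(26561) ≈ 162.98*I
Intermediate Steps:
W = 1603 (W = -21317 + 22920 = 1603)
sqrt(W + D) = sqrt(1603 - 28164) = sqrt(-26561) = I*sqrt(26561)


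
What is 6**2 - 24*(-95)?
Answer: 2316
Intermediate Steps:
6**2 - 24*(-95) = 36 + 2280 = 2316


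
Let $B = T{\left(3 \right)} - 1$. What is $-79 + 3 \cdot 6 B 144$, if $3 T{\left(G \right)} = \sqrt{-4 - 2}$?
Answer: $-2671 + 864 i \sqrt{6} \approx -2671.0 + 2116.4 i$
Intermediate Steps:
$T{\left(G \right)} = \frac{i \sqrt{6}}{3}$ ($T{\left(G \right)} = \frac{\sqrt{-4 - 2}}{3} = \frac{\sqrt{-6}}{3} = \frac{i \sqrt{6}}{3}$)
$B = -1 + \frac{i \sqrt{6}}{3}$ ($B = \frac{i \sqrt{6}}{3} - 1 = -1 + \frac{i \sqrt{6}}{3} \approx -1.0 + 0.8165 i$)
$-79 + 3 \cdot 6 B 144 = -79 + 3 \cdot 6 \left(-1 + \frac{i \sqrt{6}}{3}\right) 144 = -79 + 18 \left(-1 + \frac{i \sqrt{6}}{3}\right) 144 = -79 + \left(-18 + 6 i \sqrt{6}\right) 144 = -79 - \left(2592 - 864 i \sqrt{6}\right) = -2671 + 864 i \sqrt{6}$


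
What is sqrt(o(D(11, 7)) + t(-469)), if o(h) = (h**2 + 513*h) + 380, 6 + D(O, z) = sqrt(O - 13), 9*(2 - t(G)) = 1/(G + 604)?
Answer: sqrt(-48514965 + 9130725*I*sqrt(2))/135 ≈ 6.8072 + 52.042*I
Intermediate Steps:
t(G) = 2 - 1/(9*(604 + G)) (t(G) = 2 - 1/(9*(G + 604)) = 2 - 1/(9*(604 + G)))
D(O, z) = -6 + sqrt(-13 + O) (D(O, z) = -6 + sqrt(O - 13) = -6 + sqrt(-13 + O))
o(h) = 380 + h**2 + 513*h
sqrt(o(D(11, 7)) + t(-469)) = sqrt((380 + (-6 + sqrt(-13 + 11))**2 + 513*(-6 + sqrt(-13 + 11))) + (10871 + 18*(-469))/(9*(604 - 469))) = sqrt((380 + (-6 + sqrt(-2))**2 + 513*(-6 + sqrt(-2))) + (1/9)*(10871 - 8442)/135) = sqrt((380 + (-6 + I*sqrt(2))**2 + 513*(-6 + I*sqrt(2))) + (1/9)*(1/135)*2429) = sqrt((380 + (-6 + I*sqrt(2))**2 + (-3078 + 513*I*sqrt(2))) + 2429/1215) = sqrt((-2698 + (-6 + I*sqrt(2))**2 + 513*I*sqrt(2)) + 2429/1215) = sqrt(-3275641/1215 + (-6 + I*sqrt(2))**2 + 513*I*sqrt(2))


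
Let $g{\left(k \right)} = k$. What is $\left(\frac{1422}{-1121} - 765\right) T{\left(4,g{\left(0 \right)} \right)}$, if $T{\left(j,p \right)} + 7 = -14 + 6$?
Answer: $\frac{12884805}{1121} \approx 11494.0$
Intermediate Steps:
$T{\left(j,p \right)} = -15$ ($T{\left(j,p \right)} = -7 + \left(-14 + 6\right) = -7 - 8 = -15$)
$\left(\frac{1422}{-1121} - 765\right) T{\left(4,g{\left(0 \right)} \right)} = \left(\frac{1422}{-1121} - 765\right) \left(-15\right) = \left(1422 \left(- \frac{1}{1121}\right) - 765\right) \left(-15\right) = \left(- \frac{1422}{1121} - 765\right) \left(-15\right) = \left(- \frac{858987}{1121}\right) \left(-15\right) = \frac{12884805}{1121}$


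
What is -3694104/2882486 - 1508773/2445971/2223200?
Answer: -1434864905935534177/1119615773628272800 ≈ -1.2816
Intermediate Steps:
-3694104/2882486 - 1508773/2445971/2223200 = -3694104*1/2882486 - 1508773*1/2445971*(1/2223200) = -1847052/1441243 - 1508773/2445971*1/2223200 = -1847052/1441243 - 215539/776840389600 = -1434864905935534177/1119615773628272800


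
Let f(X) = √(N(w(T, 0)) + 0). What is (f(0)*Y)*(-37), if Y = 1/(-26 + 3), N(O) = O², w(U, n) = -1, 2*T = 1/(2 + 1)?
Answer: 37/23 ≈ 1.6087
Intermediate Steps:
T = ⅙ (T = 1/(2*(2 + 1)) = (½)/3 = (½)*(⅓) = ⅙ ≈ 0.16667)
f(X) = 1 (f(X) = √((-1)² + 0) = √(1 + 0) = √1 = 1)
Y = -1/23 (Y = 1/(-23) = -1/23 ≈ -0.043478)
(f(0)*Y)*(-37) = (1*(-1/23))*(-37) = -1/23*(-37) = 37/23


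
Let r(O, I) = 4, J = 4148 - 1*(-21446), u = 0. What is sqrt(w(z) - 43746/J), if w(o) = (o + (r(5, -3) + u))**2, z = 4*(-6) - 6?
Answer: sqrt(110424020503)/12797 ≈ 25.967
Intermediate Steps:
J = 25594 (J = 4148 + 21446 = 25594)
z = -30 (z = -24 - 6 = -30)
w(o) = (4 + o)**2 (w(o) = (o + (4 + 0))**2 = (o + 4)**2 = (4 + o)**2)
sqrt(w(z) - 43746/J) = sqrt((4 - 30)**2 - 43746/25594) = sqrt((-26)**2 - 43746*1/25594) = sqrt(676 - 21873/12797) = sqrt(8628899/12797) = sqrt(110424020503)/12797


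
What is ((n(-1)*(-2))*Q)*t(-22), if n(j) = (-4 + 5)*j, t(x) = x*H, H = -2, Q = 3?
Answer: 264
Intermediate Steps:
t(x) = -2*x (t(x) = x*(-2) = -2*x)
n(j) = j (n(j) = 1*j = j)
((n(-1)*(-2))*Q)*t(-22) = (-1*(-2)*3)*(-2*(-22)) = (2*3)*44 = 6*44 = 264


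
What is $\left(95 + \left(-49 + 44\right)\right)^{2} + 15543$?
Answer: $23643$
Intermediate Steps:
$\left(95 + \left(-49 + 44\right)\right)^{2} + 15543 = \left(95 - 5\right)^{2} + 15543 = 90^{2} + 15543 = 8100 + 15543 = 23643$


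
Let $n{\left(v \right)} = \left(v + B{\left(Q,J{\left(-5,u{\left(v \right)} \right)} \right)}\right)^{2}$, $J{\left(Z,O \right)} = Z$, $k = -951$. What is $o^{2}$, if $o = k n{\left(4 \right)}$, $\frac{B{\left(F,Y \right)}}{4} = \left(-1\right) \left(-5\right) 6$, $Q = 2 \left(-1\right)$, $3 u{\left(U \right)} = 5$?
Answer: $213819728875776$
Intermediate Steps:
$u{\left(U \right)} = \frac{5}{3}$ ($u{\left(U \right)} = \frac{1}{3} \cdot 5 = \frac{5}{3}$)
$Q = -2$
$B{\left(F,Y \right)} = 120$ ($B{\left(F,Y \right)} = 4 \left(-1\right) \left(-5\right) 6 = 4 \cdot 5 \cdot 6 = 4 \cdot 30 = 120$)
$n{\left(v \right)} = \left(120 + v\right)^{2}$ ($n{\left(v \right)} = \left(v + 120\right)^{2} = \left(120 + v\right)^{2}$)
$o = -14622576$ ($o = - 951 \left(120 + 4\right)^{2} = - 951 \cdot 124^{2} = \left(-951\right) 15376 = -14622576$)
$o^{2} = \left(-14622576\right)^{2} = 213819728875776$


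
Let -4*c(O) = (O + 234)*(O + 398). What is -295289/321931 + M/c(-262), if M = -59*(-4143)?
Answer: 78410732719/306478312 ≈ 255.84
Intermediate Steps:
M = 244437
c(O) = -(234 + O)*(398 + O)/4 (c(O) = -(O + 234)*(O + 398)/4 = -(234 + O)*(398 + O)/4)
-295289/321931 + M/c(-262) = -295289/321931 + 244437/(-23283 - 158*(-262) - ¼*(-262)²) = -295289*1/321931 + 244437/(-23283 + 41396 - ¼*68644) = -295289/321931 + 244437/(-23283 + 41396 - 17161) = -295289/321931 + 244437/952 = 78410732719/306478312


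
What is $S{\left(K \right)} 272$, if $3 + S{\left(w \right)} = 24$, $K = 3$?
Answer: $5712$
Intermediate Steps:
$S{\left(w \right)} = 21$ ($S{\left(w \right)} = -3 + 24 = 21$)
$S{\left(K \right)} 272 = 21 \cdot 272 = 5712$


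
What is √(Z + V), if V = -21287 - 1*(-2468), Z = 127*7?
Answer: I*√17930 ≈ 133.9*I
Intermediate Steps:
Z = 889
V = -18819 (V = -21287 + 2468 = -18819)
√(Z + V) = √(889 - 18819) = √(-17930) = I*√17930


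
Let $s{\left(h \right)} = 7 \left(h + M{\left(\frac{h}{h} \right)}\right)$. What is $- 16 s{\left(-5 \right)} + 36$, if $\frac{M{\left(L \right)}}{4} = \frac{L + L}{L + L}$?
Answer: $148$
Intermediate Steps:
$M{\left(L \right)} = 4$ ($M{\left(L \right)} = 4 \frac{L + L}{L + L} = 4 \frac{2 L}{2 L} = 4 \cdot 2 L \frac{1}{2 L} = 4 \cdot 1 = 4$)
$s{\left(h \right)} = 28 + 7 h$ ($s{\left(h \right)} = 7 \left(h + 4\right) = 7 \left(4 + h\right) = 28 + 7 h$)
$- 16 s{\left(-5 \right)} + 36 = - 16 \left(28 + 7 \left(-5\right)\right) + 36 = - 16 \left(28 - 35\right) + 36 = \left(-16\right) \left(-7\right) + 36 = 112 + 36 = 148$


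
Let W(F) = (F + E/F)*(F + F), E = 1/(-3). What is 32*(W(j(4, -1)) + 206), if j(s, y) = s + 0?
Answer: 22784/3 ≈ 7594.7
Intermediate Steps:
E = -⅓ ≈ -0.33333
j(s, y) = s
W(F) = 2*F*(F - 1/(3*F)) (W(F) = (F - 1/(3*F))*(F + F) = (F - 1/(3*F))*(2*F) = 2*F*(F - 1/(3*F)))
32*(W(j(4, -1)) + 206) = 32*((-⅔ + 2*4²) + 206) = 32*((-⅔ + 2*16) + 206) = 32*((-⅔ + 32) + 206) = 32*(94/3 + 206) = 32*(712/3) = 22784/3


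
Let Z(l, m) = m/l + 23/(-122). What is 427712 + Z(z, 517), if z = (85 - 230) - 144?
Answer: 15080199975/35258 ≈ 4.2771e+5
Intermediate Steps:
z = -289 (z = -145 - 144 = -289)
Z(l, m) = -23/122 + m/l (Z(l, m) = m/l + 23*(-1/122) = m/l - 23/122 = -23/122 + m/l)
427712 + Z(z, 517) = 427712 + (-23/122 + 517/(-289)) = 427712 + (-23/122 + 517*(-1/289)) = 427712 + (-23/122 - 517/289) = 427712 - 69721/35258 = 15080199975/35258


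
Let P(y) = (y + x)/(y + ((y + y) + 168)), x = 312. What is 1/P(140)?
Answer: 147/113 ≈ 1.3009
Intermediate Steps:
P(y) = (312 + y)/(168 + 3*y) (P(y) = (y + 312)/(y + ((y + y) + 168)) = (312 + y)/(y + (2*y + 168)) = (312 + y)/(y + (168 + 2*y)) = (312 + y)/(168 + 3*y))
1/P(140) = 1/((312 + 140)/(3*(56 + 140))) = 1/((⅓)*452/196) = 1/((⅓)*(1/196)*452) = 1/(113/147) = 147/113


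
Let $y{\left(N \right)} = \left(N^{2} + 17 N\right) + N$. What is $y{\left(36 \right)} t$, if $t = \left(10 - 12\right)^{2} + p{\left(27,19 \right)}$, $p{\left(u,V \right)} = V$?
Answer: $44712$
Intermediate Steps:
$y{\left(N \right)} = N^{2} + 18 N$
$t = 23$ ($t = \left(10 - 12\right)^{2} + 19 = \left(-2\right)^{2} + 19 = 4 + 19 = 23$)
$y{\left(36 \right)} t = 36 \left(18 + 36\right) 23 = 36 \cdot 54 \cdot 23 = 1944 \cdot 23 = 44712$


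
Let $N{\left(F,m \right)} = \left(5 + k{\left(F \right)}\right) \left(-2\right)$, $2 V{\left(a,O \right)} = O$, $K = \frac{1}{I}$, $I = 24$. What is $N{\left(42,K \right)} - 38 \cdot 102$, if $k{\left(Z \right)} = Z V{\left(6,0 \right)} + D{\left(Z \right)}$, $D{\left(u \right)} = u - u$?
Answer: $-3886$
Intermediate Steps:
$K = \frac{1}{24} \approx 0.041667$
$D{\left(u \right)} = 0$
$V{\left(a,O \right)} = \frac{O}{2}$
$k{\left(Z \right)} = 0$ ($k{\left(Z \right)} = Z \frac{1}{2} \cdot 0 + 0 = Z 0 + 0 = 0 + 0 = 0$)
$N{\left(F,m \right)} = -10$ ($N{\left(F,m \right)} = \left(5 + 0\right) \left(-2\right) = 5 \left(-2\right) = -10$)
$N{\left(42,K \right)} - 38 \cdot 102 = -10 - 38 \cdot 102 = -10 - 3876 = -3886$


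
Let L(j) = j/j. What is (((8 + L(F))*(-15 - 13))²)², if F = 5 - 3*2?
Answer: 4032758016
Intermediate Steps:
F = -1 (F = 5 - 6 = -1)
L(j) = 1
(((8 + L(F))*(-15 - 13))²)² = (((8 + 1)*(-15 - 13))²)² = ((9*(-28))²)² = ((-252)²)² = 63504² = 4032758016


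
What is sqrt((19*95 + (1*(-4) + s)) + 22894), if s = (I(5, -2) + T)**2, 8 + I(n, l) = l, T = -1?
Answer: 4*sqrt(1551) ≈ 157.53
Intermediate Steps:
I(n, l) = -8 + l
s = 121 (s = ((-8 - 2) - 1)**2 = (-10 - 1)**2 = (-11)**2 = 121)
sqrt((19*95 + (1*(-4) + s)) + 22894) = sqrt((19*95 + (1*(-4) + 121)) + 22894) = sqrt((1805 + (-4 + 121)) + 22894) = sqrt((1805 + 117) + 22894) = sqrt(1922 + 22894) = sqrt(24816) = 4*sqrt(1551)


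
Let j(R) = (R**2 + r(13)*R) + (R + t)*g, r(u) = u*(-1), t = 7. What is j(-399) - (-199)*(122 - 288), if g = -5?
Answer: 133314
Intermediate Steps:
r(u) = -u
j(R) = -35 + R**2 - 18*R (j(R) = (R**2 + (-1*13)*R) + (R + 7)*(-5) = (R**2 - 13*R) + (7 + R)*(-5) = (R**2 - 13*R) + (-35 - 5*R) = -35 + R**2 - 18*R)
j(-399) - (-199)*(122 - 288) = (-35 + (-399)**2 - 18*(-399)) - (-199)*(122 - 288) = (-35 + 159201 + 7182) - (-199)*(-166) = 166348 - 1*33034 = 166348 - 33034 = 133314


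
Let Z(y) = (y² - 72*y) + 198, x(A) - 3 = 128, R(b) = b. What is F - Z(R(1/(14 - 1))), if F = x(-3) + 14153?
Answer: 2381469/169 ≈ 14092.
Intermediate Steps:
x(A) = 131 (x(A) = 3 + 128 = 131)
Z(y) = 198 + y² - 72*y
F = 14284 (F = 131 + 14153 = 14284)
F - Z(R(1/(14 - 1))) = 14284 - (198 + (1/(14 - 1))² - 72/(14 - 1)) = 14284 - (198 + (1/13)² - 72/13) = 14284 - (198 + (1/13)² - 72*1/13) = 14284 - (198 + 1/169 - 72/13) = 14284 - 1*32527/169 = 14284 - 32527/169 = 2381469/169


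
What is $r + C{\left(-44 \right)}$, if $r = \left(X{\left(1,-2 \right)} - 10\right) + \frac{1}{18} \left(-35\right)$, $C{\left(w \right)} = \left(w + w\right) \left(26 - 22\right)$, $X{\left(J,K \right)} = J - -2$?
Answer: $- \frac{6497}{18} \approx -360.94$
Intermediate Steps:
$X{\left(J,K \right)} = 2 + J$ ($X{\left(J,K \right)} = J + 2 = 2 + J$)
$C{\left(w \right)} = 8 w$ ($C{\left(w \right)} = 2 w 4 = 8 w$)
$r = - \frac{161}{18}$ ($r = \left(\left(2 + 1\right) - 10\right) + \frac{1}{18} \left(-35\right) = \left(3 - 10\right) + \frac{1}{18} \left(-35\right) = -7 - \frac{35}{18} = - \frac{161}{18} \approx -8.9444$)
$r + C{\left(-44 \right)} = - \frac{161}{18} + 8 \left(-44\right) = - \frac{161}{18} - 352 = - \frac{6497}{18}$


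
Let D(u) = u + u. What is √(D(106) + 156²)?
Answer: 38*√17 ≈ 156.68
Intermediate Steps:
D(u) = 2*u
√(D(106) + 156²) = √(2*106 + 156²) = √(212 + 24336) = √24548 = 38*√17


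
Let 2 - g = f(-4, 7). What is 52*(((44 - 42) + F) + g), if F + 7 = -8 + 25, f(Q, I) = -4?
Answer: 936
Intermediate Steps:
g = 6 (g = 2 - 1*(-4) = 2 + 4 = 6)
F = 10 (F = -7 + (-8 + 25) = -7 + 17 = 10)
52*(((44 - 42) + F) + g) = 52*(((44 - 42) + 10) + 6) = 52*((2 + 10) + 6) = 52*(12 + 6) = 52*18 = 936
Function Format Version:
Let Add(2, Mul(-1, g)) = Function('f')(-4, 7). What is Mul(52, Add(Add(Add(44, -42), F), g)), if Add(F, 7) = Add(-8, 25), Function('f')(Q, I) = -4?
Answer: 936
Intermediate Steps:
g = 6 (g = Add(2, Mul(-1, -4)) = Add(2, 4) = 6)
F = 10 (F = Add(-7, Add(-8, 25)) = Add(-7, 17) = 10)
Mul(52, Add(Add(Add(44, -42), F), g)) = Mul(52, Add(Add(Add(44, -42), 10), 6)) = Mul(52, Add(Add(2, 10), 6)) = Mul(52, Add(12, 6)) = Mul(52, 18) = 936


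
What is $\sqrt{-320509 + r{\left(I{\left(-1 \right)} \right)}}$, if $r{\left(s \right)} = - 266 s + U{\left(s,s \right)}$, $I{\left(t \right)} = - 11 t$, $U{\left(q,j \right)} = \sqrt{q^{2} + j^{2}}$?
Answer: $\sqrt{-323435 + 11 \sqrt{2}} \approx 568.7 i$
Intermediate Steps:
$U{\left(q,j \right)} = \sqrt{j^{2} + q^{2}}$
$r{\left(s \right)} = - 266 s + \sqrt{2} \sqrt{s^{2}}$ ($r{\left(s \right)} = - 266 s + \sqrt{s^{2} + s^{2}} = - 266 s + \sqrt{2 s^{2}} = - 266 s + \sqrt{2} \sqrt{s^{2}}$)
$\sqrt{-320509 + r{\left(I{\left(-1 \right)} \right)}} = \sqrt{-320509 + \left(- 266 \left(\left(-11\right) \left(-1\right)\right) + \sqrt{2} \sqrt{\left(\left(-11\right) \left(-1\right)\right)^{2}}\right)} = \sqrt{-320509 - \left(2926 - \sqrt{2} \sqrt{11^{2}}\right)} = \sqrt{-320509 - \left(2926 - \sqrt{2} \sqrt{121}\right)} = \sqrt{-320509 - \left(2926 - \sqrt{2} \cdot 11\right)} = \sqrt{-320509 - \left(2926 - 11 \sqrt{2}\right)} = \sqrt{-323435 + 11 \sqrt{2}}$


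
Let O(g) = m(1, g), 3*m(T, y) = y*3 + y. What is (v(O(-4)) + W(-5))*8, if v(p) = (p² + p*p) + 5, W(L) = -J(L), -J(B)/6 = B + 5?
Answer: 4456/9 ≈ 495.11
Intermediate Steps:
J(B) = -30 - 6*B (J(B) = -6*(B + 5) = -6*(5 + B) = -30 - 6*B)
m(T, y) = 4*y/3 (m(T, y) = (y*3 + y)/3 = (3*y + y)/3 = (4*y)/3 = 4*y/3)
O(g) = 4*g/3
W(L) = 30 + 6*L (W(L) = -(-30 - 6*L) = 30 + 6*L)
v(p) = 5 + 2*p² (v(p) = (p² + p²) + 5 = 2*p² + 5 = 5 + 2*p²)
(v(O(-4)) + W(-5))*8 = ((5 + 2*((4/3)*(-4))²) + (30 + 6*(-5)))*8 = ((5 + 2*(-16/3)²) + (30 - 30))*8 = ((5 + 2*(256/9)) + 0)*8 = ((5 + 512/9) + 0)*8 = (557/9 + 0)*8 = (557/9)*8 = 4456/9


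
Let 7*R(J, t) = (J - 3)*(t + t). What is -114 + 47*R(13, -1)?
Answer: -1738/7 ≈ -248.29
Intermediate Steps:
R(J, t) = 2*t*(-3 + J)/7 (R(J, t) = ((J - 3)*(t + t))/7 = ((-3 + J)*(2*t))/7 = (2*t*(-3 + J))/7 = 2*t*(-3 + J)/7)
-114 + 47*R(13, -1) = -114 + 47*((2/7)*(-1)*(-3 + 13)) = -114 + 47*((2/7)*(-1)*10) = -114 + 47*(-20/7) = -114 - 940/7 = -1738/7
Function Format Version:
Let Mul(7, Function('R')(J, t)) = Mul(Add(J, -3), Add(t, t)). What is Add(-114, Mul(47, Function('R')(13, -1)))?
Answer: Rational(-1738, 7) ≈ -248.29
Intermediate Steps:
Function('R')(J, t) = Mul(Rational(2, 7), t, Add(-3, J)) (Function('R')(J, t) = Mul(Rational(1, 7), Mul(Add(J, -3), Add(t, t))) = Mul(Rational(1, 7), Mul(Add(-3, J), Mul(2, t))) = Mul(Rational(1, 7), Mul(2, t, Add(-3, J))) = Mul(Rational(2, 7), t, Add(-3, J)))
Add(-114, Mul(47, Function('R')(13, -1))) = Add(-114, Mul(47, Mul(Rational(2, 7), -1, Add(-3, 13)))) = Add(-114, Mul(47, Mul(Rational(2, 7), -1, 10))) = Add(-114, Mul(47, Rational(-20, 7))) = Add(-114, Rational(-940, 7)) = Rational(-1738, 7)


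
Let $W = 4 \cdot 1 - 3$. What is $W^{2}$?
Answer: $1$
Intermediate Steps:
$W = 1$ ($W = 4 + \left(-3 + 0\right) = 4 - 3 = 1$)
$W^{2} = 1^{2} = 1$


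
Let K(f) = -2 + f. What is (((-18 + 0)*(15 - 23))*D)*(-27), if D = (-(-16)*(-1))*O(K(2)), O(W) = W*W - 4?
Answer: -248832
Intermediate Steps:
O(W) = -4 + W² (O(W) = W² - 4 = -4 + W²)
D = 64 (D = (-(-16)*(-1))*(-4 + (-2 + 2)²) = (-4*4)*(-4 + 0²) = -16*(-4 + 0) = -16*(-4) = 64)
(((-18 + 0)*(15 - 23))*D)*(-27) = (((-18 + 0)*(15 - 23))*64)*(-27) = (-18*(-8)*64)*(-27) = (144*64)*(-27) = 9216*(-27) = -248832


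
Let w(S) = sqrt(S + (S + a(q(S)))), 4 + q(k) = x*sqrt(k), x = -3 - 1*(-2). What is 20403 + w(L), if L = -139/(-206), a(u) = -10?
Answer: 20403 + 9*I*sqrt(1133)/103 ≈ 20403.0 + 2.9412*I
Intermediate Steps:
x = -1 (x = -3 + 2 = -1)
q(k) = -4 - sqrt(k)
L = 139/206 (L = -139*(-1/206) = 139/206 ≈ 0.67476)
w(S) = sqrt(-10 + 2*S) (w(S) = sqrt(S + (S - 10)) = sqrt(S + (-10 + S)) = sqrt(-10 + 2*S))
20403 + w(L) = 20403 + sqrt(-10 + 2*(139/206)) = 20403 + sqrt(-10 + 139/103) = 20403 + sqrt(-891/103) = 20403 + 9*I*sqrt(1133)/103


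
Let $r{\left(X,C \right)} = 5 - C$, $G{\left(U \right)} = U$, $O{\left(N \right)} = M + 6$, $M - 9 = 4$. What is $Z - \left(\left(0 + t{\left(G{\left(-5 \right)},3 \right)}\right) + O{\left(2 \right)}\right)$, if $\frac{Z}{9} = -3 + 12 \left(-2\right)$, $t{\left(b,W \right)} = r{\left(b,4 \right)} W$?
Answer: $-265$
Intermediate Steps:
$M = 13$ ($M = 9 + 4 = 13$)
$O{\left(N \right)} = 19$ ($O{\left(N \right)} = 13 + 6 = 19$)
$t{\left(b,W \right)} = W$ ($t{\left(b,W \right)} = \left(5 - 4\right) W = 1 W = W$)
$Z = -243$ ($Z = 9 \left(-3 + 12 \left(-2\right)\right) = 9 \left(-3 - 24\right) = 9 \left(-27\right) = -243$)
$Z - \left(\left(0 + t{\left(G{\left(-5 \right)},3 \right)}\right) + O{\left(2 \right)}\right) = -243 - \left(\left(0 + 3\right) + 19\right) = -243 - \left(3 + 19\right) = -243 - 22 = -265$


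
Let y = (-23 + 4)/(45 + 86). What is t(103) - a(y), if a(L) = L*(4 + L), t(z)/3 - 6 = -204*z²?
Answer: -111421043495/17161 ≈ -6.4927e+6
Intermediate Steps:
y = -19/131 ≈ -0.14504
t(z) = 18 - 612*z² (t(z) = 18 + 3*(-204*z²) = 18 - 612*z²)
t(103) - a(y) = (18 - 612*103²) - (-19)*(4 - 19/131)/131 = (18 - 612*10609) - (-19)*505/(131*131) = (18 - 6492708) - 1*(-9595/17161) = -6492690 + 9595/17161 = -111421043495/17161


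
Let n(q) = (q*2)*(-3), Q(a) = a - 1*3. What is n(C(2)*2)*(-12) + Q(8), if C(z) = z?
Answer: 293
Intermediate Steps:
Q(a) = -3 + a (Q(a) = a - 3 = -3 + a)
n(q) = -6*q (n(q) = (2*q)*(-3) = -6*q)
n(C(2)*2)*(-12) + Q(8) = -12*2*(-12) + (-3 + 8) = -6*4*(-12) + 5 = -24*(-12) + 5 = 288 + 5 = 293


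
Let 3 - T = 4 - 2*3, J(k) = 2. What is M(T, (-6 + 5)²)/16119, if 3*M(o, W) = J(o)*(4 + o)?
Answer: 2/5373 ≈ 0.00037223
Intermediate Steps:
T = 5 (T = 3 - (4 - 2*3) = 3 - (4 - 6) = 3 - 1*(-2) = 3 + 2 = 5)
M(o, W) = 8/3 + 2*o/3 (M(o, W) = (2*(4 + o))/3 = (8 + 2*o)/3 = 8/3 + 2*o/3)
M(T, (-6 + 5)²)/16119 = (8/3 + (⅔)*5)/16119 = (8/3 + 10/3)*(1/16119) = 6*(1/16119) = 2/5373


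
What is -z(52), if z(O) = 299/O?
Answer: -23/4 ≈ -5.7500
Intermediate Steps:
-z(52) = -299/52 = -1*23/4 = -23/4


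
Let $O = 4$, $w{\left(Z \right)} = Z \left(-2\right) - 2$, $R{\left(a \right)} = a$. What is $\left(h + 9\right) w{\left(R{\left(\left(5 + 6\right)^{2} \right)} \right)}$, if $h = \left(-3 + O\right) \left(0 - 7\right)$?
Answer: $-488$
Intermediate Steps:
$w{\left(Z \right)} = -2 - 2 Z$ ($w{\left(Z \right)} = - 2 Z - 2 = -2 - 2 Z$)
$h = -7$ ($h = \left(-3 + 4\right) \left(0 - 7\right) = 1 \left(-7\right) = -7$)
$\left(h + 9\right) w{\left(R{\left(\left(5 + 6\right)^{2} \right)} \right)} = \left(-7 + 9\right) \left(-2 - 2 \left(5 + 6\right)^{2}\right) = 2 \left(-2 - 2 \cdot 11^{2}\right) = 2 \left(-2 - 242\right) = 2 \left(-244\right) = -488$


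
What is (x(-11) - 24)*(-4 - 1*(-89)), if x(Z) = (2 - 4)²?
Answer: -1700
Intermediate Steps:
x(Z) = 4 (x(Z) = (-2)² = 4)
(x(-11) - 24)*(-4 - 1*(-89)) = (4 - 24)*(-4 - 1*(-89)) = -20*(-4 + 89) = -20*85 = -1700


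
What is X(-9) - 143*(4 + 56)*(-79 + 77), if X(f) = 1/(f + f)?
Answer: 308879/18 ≈ 17160.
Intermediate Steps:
X(f) = 1/(2*f)
X(-9) - 143*(4 + 56)*(-79 + 77) = (½)/(-9) - 143*(4 + 56)*(-79 + 77) = (½)*(-⅑) - 8580*(-2) = -1/18 - 143*(-120) = -1/18 + 17160 = 308879/18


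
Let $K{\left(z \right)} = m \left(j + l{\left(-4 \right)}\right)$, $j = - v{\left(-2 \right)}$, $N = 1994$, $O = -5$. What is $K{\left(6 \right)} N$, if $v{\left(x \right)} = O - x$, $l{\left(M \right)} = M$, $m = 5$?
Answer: $-9970$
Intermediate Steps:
$v{\left(x \right)} = -5 - x$
$j = 3$ ($j = - (-5 - -2) = - (-5 + 2) = \left(-1\right) \left(-3\right) = 3$)
$K{\left(z \right)} = -5$ ($K{\left(z \right)} = 5 \left(3 - 4\right) = 5 \left(-1\right) = -5$)
$K{\left(6 \right)} N = \left(-5\right) 1994 = -9970$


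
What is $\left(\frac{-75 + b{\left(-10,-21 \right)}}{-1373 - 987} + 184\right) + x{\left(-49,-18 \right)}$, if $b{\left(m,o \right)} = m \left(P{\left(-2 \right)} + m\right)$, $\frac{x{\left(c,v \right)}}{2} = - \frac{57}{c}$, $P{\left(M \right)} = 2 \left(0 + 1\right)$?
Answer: $\frac{4309311}{23128} \approx 186.32$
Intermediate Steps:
$P{\left(M \right)} = 2$ ($P{\left(M \right)} = 2 \cdot 1 = 2$)
$x{\left(c,v \right)} = - \frac{114}{c}$ ($x{\left(c,v \right)} = 2 \left(- \frac{57}{c}\right) = - \frac{114}{c}$)
$b{\left(m,o \right)} = m \left(2 + m\right)$
$\left(\frac{-75 + b{\left(-10,-21 \right)}}{-1373 - 987} + 184\right) + x{\left(-49,-18 \right)} = \left(\frac{-75 - 10 \left(2 - 10\right)}{-1373 - 987} + 184\right) - \frac{114}{-49} = \left(\frac{-75 - -80}{-2360} + 184\right) - - \frac{114}{49} = \left(\left(-75 + 80\right) \left(- \frac{1}{2360}\right) + 184\right) + \frac{114}{49} = \left(5 \left(- \frac{1}{2360}\right) + 184\right) + \frac{114}{49} = \left(- \frac{1}{472} + 184\right) + \frac{114}{49} = \frac{86847}{472} + \frac{114}{49} = \frac{4309311}{23128}$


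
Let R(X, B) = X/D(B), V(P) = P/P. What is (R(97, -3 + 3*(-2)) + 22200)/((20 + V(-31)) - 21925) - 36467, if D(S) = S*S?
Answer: -64702424905/1774224 ≈ -36468.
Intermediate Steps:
D(S) = S²
V(P) = 1
R(X, B) = X/B² (R(X, B) = X/(B²) = X/B²)
(R(97, -3 + 3*(-2)) + 22200)/((20 + V(-31)) - 21925) - 36467 = (97/(-3 + 3*(-2))² + 22200)/((20 + 1) - 21925) - 36467 = (97/(-3 - 6)² + 22200)/(21 - 21925) - 36467 = (97/(-9)² + 22200)/(-21904) - 36467 = (97*(1/81) + 22200)*(-1/21904) - 36467 = (97/81 + 22200)*(-1/21904) - 36467 = (1798297/81)*(-1/21904) - 36467 = -1798297/1774224 - 36467 = -64702424905/1774224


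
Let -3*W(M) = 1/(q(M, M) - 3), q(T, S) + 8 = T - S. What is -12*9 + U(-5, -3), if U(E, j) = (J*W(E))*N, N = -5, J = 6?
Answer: -1198/11 ≈ -108.91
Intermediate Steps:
q(T, S) = -8 + T - S (q(T, S) = -8 + (T - S) = -8 + T - S)
W(M) = 1/33 (W(M) = -1/(3*((-8 + M - M) - 3)) = -1/(3*(-8 - 3)) = -⅓/(-11) = -⅓*(-1/11) = 1/33)
U(E, j) = -10/11 (U(E, j) = (6*(1/33))*(-5) = (2/11)*(-5) = -10/11)
-12*9 + U(-5, -3) = -12*9 - 10/11 = -108 - 10/11 = -1198/11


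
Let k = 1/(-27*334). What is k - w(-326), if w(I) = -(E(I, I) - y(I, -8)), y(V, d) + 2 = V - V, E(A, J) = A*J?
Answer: 958415003/9018 ≈ 1.0628e+5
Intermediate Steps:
y(V, d) = -2 (y(V, d) = -2 + (V - V) = -2 + 0 = -2)
k = -1/9018 (k = 1/(-9018) = -1/9018 ≈ -0.00011089)
w(I) = -2 - I² (w(I) = -(I*I - 1*(-2)) = -(I² + 2) = -(2 + I²) = -2 - I²)
k - w(-326) = -1/9018 - (-2 - 1*(-326)²) = -1/9018 - (-2 - 1*106276) = -1/9018 - (-2 - 106276) = -1/9018 - 1*(-106278) = -1/9018 + 106278 = 958415003/9018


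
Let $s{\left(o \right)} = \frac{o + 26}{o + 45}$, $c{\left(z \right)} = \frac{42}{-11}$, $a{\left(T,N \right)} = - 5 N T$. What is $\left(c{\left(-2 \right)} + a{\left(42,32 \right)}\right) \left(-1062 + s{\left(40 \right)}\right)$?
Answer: $\frac{6671668248}{935} \approx 7.1355 \cdot 10^{6}$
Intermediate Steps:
$a{\left(T,N \right)} = - 5 N T$
$c{\left(z \right)} = - \frac{42}{11}$ ($c{\left(z \right)} = 42 \left(- \frac{1}{11}\right) = - \frac{42}{11}$)
$s{\left(o \right)} = \frac{26 + o}{45 + o}$
$\left(c{\left(-2 \right)} + a{\left(42,32 \right)}\right) \left(-1062 + s{\left(40 \right)}\right) = \left(- \frac{42}{11} - 160 \cdot 42\right) \left(-1062 + \frac{26 + 40}{45 + 40}\right) = \left(- \frac{42}{11} - 6720\right) \left(-1062 + \frac{1}{85} \cdot 66\right) = - \frac{73962 \left(-1062 + \frac{1}{85} \cdot 66\right)}{11} = - \frac{73962 \left(-1062 + \frac{66}{85}\right)}{11} = \left(- \frac{73962}{11}\right) \left(- \frac{90204}{85}\right) = \frac{6671668248}{935}$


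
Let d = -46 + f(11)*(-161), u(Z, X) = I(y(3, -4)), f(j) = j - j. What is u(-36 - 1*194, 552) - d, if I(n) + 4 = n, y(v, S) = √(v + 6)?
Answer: 45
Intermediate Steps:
y(v, S) = √(6 + v)
f(j) = 0
I(n) = -4 + n
u(Z, X) = -1 (u(Z, X) = -4 + √(6 + 3) = -4 + √9 = -4 + 3 = -1)
d = -46 (d = -46 + 0*(-161) = -46 + 0 = -46)
u(-36 - 1*194, 552) - d = -1 - 1*(-46) = -1 + 46 = 45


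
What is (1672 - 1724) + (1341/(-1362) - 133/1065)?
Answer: -25678957/483510 ≈ -53.109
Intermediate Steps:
(1672 - 1724) + (1341/(-1362) - 133/1065) = -52 + (1341*(-1/1362) - 133*1/1065) = -52 + (-447/454 - 133/1065) = -52 - 536437/483510 = -25678957/483510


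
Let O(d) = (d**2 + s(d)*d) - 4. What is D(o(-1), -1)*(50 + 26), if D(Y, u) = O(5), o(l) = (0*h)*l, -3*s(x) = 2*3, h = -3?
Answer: 836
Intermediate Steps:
s(x) = -2 (s(x) = -2*3/3 = -1/3*6 = -2)
O(d) = -4 + d**2 - 2*d (O(d) = (d**2 - 2*d) - 4 = -4 + d**2 - 2*d)
o(l) = 0 (o(l) = (0*(-3))*l = 0*l = 0)
D(Y, u) = 11 (D(Y, u) = -4 + 5**2 - 2*5 = -4 + 25 - 10 = 11)
D(o(-1), -1)*(50 + 26) = 11*(50 + 26) = 11*76 = 836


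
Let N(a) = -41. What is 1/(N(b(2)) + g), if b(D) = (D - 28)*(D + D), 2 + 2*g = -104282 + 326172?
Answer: 1/110903 ≈ 9.0169e-6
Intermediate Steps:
g = 110944 (g = -1 + (-104282 + 326172)/2 = -1 + (½)*221890 = -1 + 110945 = 110944)
b(D) = 2*D*(-28 + D) (b(D) = (-28 + D)*(2*D) = 2*D*(-28 + D))
1/(N(b(2)) + g) = 1/(-41 + 110944) = 1/110903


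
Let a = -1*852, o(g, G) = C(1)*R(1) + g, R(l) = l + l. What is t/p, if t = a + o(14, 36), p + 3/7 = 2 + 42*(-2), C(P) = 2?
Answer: 5838/577 ≈ 10.118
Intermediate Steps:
R(l) = 2*l
p = -577/7 (p = -3/7 + (2 + 42*(-2)) = -3/7 + (2 - 84) = -3/7 - 82 = -577/7 ≈ -82.429)
o(g, G) = 4 + g (o(g, G) = 2*(2*1) + g = 2*2 + g = 4 + g)
a = -852
t = -834 (t = -852 + (4 + 14) = -852 + 18 = -834)
t/p = -834/(-577/7) = -834*(-7/577) = 5838/577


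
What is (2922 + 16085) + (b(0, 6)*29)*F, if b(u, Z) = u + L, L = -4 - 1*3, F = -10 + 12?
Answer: 18601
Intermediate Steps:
F = 2
L = -7 (L = -4 - 3 = -7)
b(u, Z) = -7 + u (b(u, Z) = u - 7 = -7 + u)
(2922 + 16085) + (b(0, 6)*29)*F = (2922 + 16085) + ((-7 + 0)*29)*2 = 19007 - 7*29*2 = 19007 - 203*2 = 19007 - 406 = 18601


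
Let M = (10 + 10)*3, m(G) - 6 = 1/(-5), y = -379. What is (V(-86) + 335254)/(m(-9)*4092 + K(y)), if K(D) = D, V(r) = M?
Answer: 1676570/116773 ≈ 14.358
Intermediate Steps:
m(G) = 29/5 (m(G) = 6 + 1/(-5) = 6 - 1/5 = 29/5)
M = 60 (M = 20*3 = 60)
V(r) = 60
(V(-86) + 335254)/(m(-9)*4092 + K(y)) = (60 + 335254)/((29/5)*4092 - 379) = 335314/(118668/5 - 379) = 335314/(116773/5) = 335314*(5/116773) = 1676570/116773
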